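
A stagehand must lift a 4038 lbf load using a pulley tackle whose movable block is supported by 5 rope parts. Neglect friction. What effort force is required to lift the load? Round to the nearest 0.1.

807.6 lbf

Block-and-tackle MA = number of supporting rope parts = 5.
Effort = load / MA = 4038 / 5 = 807.6 lbf.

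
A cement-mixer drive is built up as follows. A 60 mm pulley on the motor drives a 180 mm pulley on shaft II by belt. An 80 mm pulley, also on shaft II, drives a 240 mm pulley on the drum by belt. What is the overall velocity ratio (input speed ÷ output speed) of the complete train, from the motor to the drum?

Each stage contributes driven/driver: belt 180/60 = 3, belt 240/80 = 3.
Overall: 3 × 3 = 9.

9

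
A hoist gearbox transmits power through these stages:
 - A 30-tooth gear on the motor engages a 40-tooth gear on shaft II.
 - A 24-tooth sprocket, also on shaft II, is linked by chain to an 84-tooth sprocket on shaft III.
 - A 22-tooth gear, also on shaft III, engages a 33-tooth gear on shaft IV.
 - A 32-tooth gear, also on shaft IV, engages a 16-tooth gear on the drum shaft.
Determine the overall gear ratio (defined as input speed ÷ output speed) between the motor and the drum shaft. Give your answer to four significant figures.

Each stage contributes driven/driver: gear mesh 40/30 = 1.3333, chain 84/24 = 3.5, gear mesh 33/22 = 1.5, gear mesh 16/32 = 0.5.
Overall: 1.3333 × 3.5 × 1.5 × 0.5 = 3.5.

3.500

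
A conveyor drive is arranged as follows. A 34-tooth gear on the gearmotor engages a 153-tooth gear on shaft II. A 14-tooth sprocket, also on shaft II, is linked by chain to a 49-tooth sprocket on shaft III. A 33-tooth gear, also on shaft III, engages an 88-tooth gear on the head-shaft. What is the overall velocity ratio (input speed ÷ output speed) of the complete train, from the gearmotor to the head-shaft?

42

Each stage contributes driven/driver: gear mesh 153/34 = 4.5, chain 49/14 = 3.5, gear mesh 88/33 = 2.6667.
Overall: 4.5 × 3.5 × 2.6667 = 42.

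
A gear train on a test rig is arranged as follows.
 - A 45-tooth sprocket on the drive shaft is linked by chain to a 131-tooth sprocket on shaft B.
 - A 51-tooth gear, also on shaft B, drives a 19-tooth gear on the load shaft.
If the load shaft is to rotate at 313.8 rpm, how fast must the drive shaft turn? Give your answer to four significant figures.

340.3 rpm

Overall ratio R = 2.9111 × 0.37255 = 1.0845.
Required input speed = output speed × R = 313.8 × 1.0845 = 340.33 rpm.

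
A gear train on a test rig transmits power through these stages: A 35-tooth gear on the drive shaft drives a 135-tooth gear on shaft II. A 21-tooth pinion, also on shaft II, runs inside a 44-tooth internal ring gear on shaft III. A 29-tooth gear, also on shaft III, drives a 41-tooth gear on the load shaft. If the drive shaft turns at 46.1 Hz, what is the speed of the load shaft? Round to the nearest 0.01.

4.03 Hz

the drive shaft → shaft II (gear mesh, 135/35): 46.1 ÷ 3.8571 = 11.952 Hz
shaft II → shaft III (internal gear, 44/21): 11.952 ÷ 2.0952 = 5.7043 Hz
shaft III → the load shaft (gear mesh, 41/29): 5.7043 ÷ 1.4138 = 4.0347 Hz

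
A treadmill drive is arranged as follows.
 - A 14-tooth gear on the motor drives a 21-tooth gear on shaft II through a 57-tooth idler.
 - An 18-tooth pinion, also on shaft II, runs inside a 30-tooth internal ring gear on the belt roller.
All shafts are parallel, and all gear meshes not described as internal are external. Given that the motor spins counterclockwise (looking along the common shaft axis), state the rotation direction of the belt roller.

counterclockwise

the motor → shaft II: driver → idler → driven is 2 external meshes, 2 reversals → CCW.
shaft II → the belt roller: internal mesh, same direction → CCW.
2 reversals in total — an even number — so the belt roller turns the same way as the motor.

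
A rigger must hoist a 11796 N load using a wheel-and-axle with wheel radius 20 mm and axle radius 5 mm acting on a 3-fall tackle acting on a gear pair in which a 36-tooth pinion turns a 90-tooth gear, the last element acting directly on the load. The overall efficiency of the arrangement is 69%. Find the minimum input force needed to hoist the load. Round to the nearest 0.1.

Wheel-and-axle MA = R/r = 20/5 = 4.
Block-and-tackle MA = number of supporting rope parts = 3.
Gear pair MA = 90/36 = 2.5.
Combined ideal MA = 4 × 3 × 2.5 = 30.
Actual MA = 30 × 0.69 = 20.7.
Effort = load / actual MA = 11796 / 20.7 = 569.86 N.

569.9 N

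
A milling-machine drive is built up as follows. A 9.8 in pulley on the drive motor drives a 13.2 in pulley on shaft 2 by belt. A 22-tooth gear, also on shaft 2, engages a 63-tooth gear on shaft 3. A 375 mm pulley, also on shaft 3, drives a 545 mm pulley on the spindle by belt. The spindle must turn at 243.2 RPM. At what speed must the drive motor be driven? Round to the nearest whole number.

1363 RPM

Overall ratio R = 1.3469 × 2.8636 × 1.4533 = 5.6057.
Required input speed = output speed × R = 243.2 × 5.6057 = 1363.3 RPM.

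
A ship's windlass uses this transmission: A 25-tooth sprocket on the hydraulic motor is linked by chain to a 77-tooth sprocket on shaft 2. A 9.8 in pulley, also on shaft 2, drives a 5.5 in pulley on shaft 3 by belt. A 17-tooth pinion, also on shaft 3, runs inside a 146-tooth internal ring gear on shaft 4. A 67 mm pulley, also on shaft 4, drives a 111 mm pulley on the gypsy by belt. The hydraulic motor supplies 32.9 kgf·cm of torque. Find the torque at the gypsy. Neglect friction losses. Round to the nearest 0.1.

809.2 kgf·cm

After the chain (77/25): 32.9 × 3.08 = 101.33 kgf·cm
After the belt (5.5/9.8): 101.33 × 0.56122 = 56.87 kgf·cm
After the internal gear (146/17): 56.87 × 8.5882 = 488.41 kgf·cm
After the belt (111/67): 488.41 × 1.6567 = 809.16 kgf·cm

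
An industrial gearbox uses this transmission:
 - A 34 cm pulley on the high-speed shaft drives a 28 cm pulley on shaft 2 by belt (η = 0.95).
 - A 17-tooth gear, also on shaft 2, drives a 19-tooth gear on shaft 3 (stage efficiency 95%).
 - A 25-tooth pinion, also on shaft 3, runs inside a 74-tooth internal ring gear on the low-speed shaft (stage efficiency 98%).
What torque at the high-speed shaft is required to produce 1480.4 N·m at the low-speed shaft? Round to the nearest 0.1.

614.4 N·m

Overall ratio R = 0.82353 × 1.1176 × 2.96 = 2.7244; overall efficiency η = 0.95 × 0.95 × 0.98 = 0.8844.
Input torque = output torque / (R × η) = 1480.4 / (2.7244 × 0.8844) = 614.37 N·m.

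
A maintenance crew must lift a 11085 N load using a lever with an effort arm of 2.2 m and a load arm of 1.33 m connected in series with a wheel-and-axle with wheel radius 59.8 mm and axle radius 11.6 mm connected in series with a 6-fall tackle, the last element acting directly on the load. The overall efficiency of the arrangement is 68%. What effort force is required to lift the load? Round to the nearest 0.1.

Lever MA = effort arm / load arm = 2.2/1.33 = 1.6541.
Wheel-and-axle MA = R/r = 59.8/11.6 = 5.1552.
Block-and-tackle MA = number of supporting rope parts = 6.
Combined ideal MA = 1.6541 × 5.1552 × 6 = 51.164.
Actual MA = 51.164 × 0.68 = 34.792.
Effort = load / actual MA = 11085 / 34.792 = 318.61 N.

318.6 N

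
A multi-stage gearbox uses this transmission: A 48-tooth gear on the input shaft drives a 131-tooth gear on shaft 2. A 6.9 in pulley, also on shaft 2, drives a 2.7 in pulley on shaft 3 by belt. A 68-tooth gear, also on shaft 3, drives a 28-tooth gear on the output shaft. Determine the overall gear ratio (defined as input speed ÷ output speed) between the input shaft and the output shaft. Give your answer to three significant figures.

0.440

Each stage contributes driven/driver: gear mesh 131/48 = 2.7292, belt 2.7/6.9 = 0.3913, gear mesh 28/68 = 0.41176.
Overall: 2.7292 × 0.3913 × 0.41176 = 0.43974.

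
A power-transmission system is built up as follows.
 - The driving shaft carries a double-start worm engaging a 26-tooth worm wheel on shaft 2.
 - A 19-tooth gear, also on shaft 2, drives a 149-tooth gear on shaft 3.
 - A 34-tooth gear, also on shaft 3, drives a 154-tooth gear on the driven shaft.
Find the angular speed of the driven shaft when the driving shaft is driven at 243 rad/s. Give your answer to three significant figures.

0.526 rad/s

worm 26/2 = 13 → 243/13 = 18.692 rad/s
gear mesh 149/19 = 7.8421 → 18.692/7.8421 = 2.3836 rad/s
gear mesh 154/34 = 4.5294 → 2.3836/4.5294 = 0.52625 rad/s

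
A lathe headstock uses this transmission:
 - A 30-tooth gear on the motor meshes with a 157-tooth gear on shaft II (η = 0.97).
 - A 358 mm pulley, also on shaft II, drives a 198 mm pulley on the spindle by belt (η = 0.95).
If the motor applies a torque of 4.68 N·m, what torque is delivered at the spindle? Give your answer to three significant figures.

12.5 N·m

After the gear mesh (157/30): 4.68 × 5.2333 × 0.97 = 23.757 N·m
After the belt (198/358): 23.757 × 0.55307 × 0.95 = 12.483 N·m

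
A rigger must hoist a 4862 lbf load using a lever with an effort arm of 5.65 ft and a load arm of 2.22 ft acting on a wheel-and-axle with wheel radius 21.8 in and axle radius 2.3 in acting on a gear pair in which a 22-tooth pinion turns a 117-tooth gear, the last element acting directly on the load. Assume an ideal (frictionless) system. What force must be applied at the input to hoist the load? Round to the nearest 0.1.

37.9 lbf

Lever MA = effort arm / load arm = 5.65/2.22 = 2.545.
Wheel-and-axle MA = R/r = 21.8/2.3 = 9.4783.
Gear pair MA = 117/22 = 5.3182.
Combined ideal MA = 2.545 × 9.4783 × 5.3182 = 128.29.
Effort = load / MA = 4862 / 128.29 = 37.899 lbf.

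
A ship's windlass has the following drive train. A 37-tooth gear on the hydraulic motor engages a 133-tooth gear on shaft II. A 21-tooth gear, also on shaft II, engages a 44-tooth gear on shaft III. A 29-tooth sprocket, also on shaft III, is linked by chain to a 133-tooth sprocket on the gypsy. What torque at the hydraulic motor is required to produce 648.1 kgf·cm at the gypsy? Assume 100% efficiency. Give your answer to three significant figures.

18.8 kgf·cm

Overall ratio R = 3.5946 × 2.0952 × 4.5862 = 34.541.
Input torque = output torque / R = 648.1 / 34.541 = 18.763 kgf·cm.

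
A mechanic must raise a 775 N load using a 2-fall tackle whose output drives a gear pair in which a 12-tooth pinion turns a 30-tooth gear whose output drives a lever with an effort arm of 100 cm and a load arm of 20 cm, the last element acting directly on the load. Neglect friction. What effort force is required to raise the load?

31 N

Block-and-tackle MA = number of supporting rope parts = 2.
Gear pair MA = 30/12 = 2.5.
Lever MA = effort arm / load arm = 100/20 = 5.
Combined ideal MA = 2 × 2.5 × 5 = 25.
Effort = load / MA = 775 / 25 = 31 N.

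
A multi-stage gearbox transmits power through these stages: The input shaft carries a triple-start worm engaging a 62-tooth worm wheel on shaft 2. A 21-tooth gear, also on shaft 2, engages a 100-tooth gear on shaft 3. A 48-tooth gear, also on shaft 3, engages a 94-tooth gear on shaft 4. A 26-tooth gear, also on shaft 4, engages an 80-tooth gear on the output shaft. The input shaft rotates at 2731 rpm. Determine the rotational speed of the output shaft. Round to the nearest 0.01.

Worm: ratio = 62/3 = 20.667, so shaft 2 turns at 2731 / 20.667 = 132.15 rpm.
Gear mesh: ratio = 100/21 = 4.7619, so shaft 3 turns at 132.15 / 4.7619 = 27.75 rpm.
Gear mesh: ratio = 94/48 = 1.9583, so shaft 4 turns at 27.75 / 1.9583 = 14.17 rpm.
Gear mesh: ratio = 80/26 = 3.0769, so the output shaft turns at 14.17 / 3.0769 = 4.6054 rpm.

4.61 rpm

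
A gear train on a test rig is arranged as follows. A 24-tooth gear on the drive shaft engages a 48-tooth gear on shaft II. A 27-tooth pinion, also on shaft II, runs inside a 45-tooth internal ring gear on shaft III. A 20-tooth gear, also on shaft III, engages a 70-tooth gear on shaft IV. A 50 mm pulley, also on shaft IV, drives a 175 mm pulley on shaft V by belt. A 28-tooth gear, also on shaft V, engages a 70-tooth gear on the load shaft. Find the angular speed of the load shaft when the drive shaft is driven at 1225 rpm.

the drive shaft → shaft II (gear mesh, 48/24): 1225 ÷ 2 = 612.5 rpm
shaft II → shaft III (internal gear, 45/27): 612.5 ÷ 1.6667 = 367.5 rpm
shaft III → shaft IV (gear mesh, 70/20): 367.5 ÷ 3.5 = 105 rpm
shaft IV → shaft V (belt, 175/50): 105 ÷ 3.5 = 30 rpm
shaft V → the load shaft (gear mesh, 70/28): 30 ÷ 2.5 = 12 rpm

12 rpm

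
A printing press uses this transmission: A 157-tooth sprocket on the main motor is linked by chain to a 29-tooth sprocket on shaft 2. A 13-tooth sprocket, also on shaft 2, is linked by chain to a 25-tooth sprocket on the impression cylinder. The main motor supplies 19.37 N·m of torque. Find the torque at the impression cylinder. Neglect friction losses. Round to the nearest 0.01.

6.88 N·m

After the chain (29/157): 19.37 × 0.18471 = 3.5779 N·m
After the chain (25/13): 3.5779 × 1.9231 = 6.8806 N·m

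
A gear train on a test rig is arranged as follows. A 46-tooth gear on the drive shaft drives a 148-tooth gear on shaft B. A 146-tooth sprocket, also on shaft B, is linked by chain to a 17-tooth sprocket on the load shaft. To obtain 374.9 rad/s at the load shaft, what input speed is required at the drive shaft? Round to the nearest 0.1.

Overall ratio R = 3.2174 × 0.11644 = 0.37463.
Required input speed = output speed × R = 374.9 × 0.37463 = 140.45 rad/s.

140.4 rad/s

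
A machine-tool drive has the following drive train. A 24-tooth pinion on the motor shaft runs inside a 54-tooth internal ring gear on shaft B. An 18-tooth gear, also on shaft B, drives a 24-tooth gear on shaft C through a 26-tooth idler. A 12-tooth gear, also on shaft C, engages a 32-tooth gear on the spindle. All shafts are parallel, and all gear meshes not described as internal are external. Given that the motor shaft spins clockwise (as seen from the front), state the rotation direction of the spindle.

the motor shaft → shaft B: internal mesh, same direction → CW.
shaft B → shaft C: driver → idler → driven is 2 external meshes, 2 reversals → CW.
shaft C → the spindle: external mesh, 1 reversal → CCW.
3 reversals in total — an odd number — so the spindle turns opposite to the motor shaft.

counterclockwise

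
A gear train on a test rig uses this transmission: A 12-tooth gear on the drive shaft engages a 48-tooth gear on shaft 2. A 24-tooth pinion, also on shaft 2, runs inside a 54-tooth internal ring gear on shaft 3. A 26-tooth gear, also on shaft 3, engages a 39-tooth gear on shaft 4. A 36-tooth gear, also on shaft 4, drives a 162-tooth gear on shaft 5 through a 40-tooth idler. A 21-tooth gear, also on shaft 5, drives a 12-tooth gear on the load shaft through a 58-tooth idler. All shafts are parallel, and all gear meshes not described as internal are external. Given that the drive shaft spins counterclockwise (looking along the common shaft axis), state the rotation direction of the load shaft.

counterclockwise

the drive shaft → shaft 2: external mesh, 1 reversal → CW.
shaft 2 → shaft 3: internal mesh, same direction → CW.
shaft 3 → shaft 4: external mesh, 1 reversal → CCW.
shaft 4 → shaft 5: driver → idler → driven is 2 external meshes, 2 reversals → CCW.
shaft 5 → the load shaft: driver → idler → driven is 2 external meshes, 2 reversals → CCW.
6 reversals in total — an even number — so the load shaft turns the same way as the drive shaft.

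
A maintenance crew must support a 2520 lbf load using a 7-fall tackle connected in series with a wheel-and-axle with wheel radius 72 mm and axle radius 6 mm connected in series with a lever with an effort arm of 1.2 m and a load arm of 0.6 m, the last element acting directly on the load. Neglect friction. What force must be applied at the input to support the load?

Block-and-tackle MA = number of supporting rope parts = 7.
Wheel-and-axle MA = R/r = 72/6 = 12.
Lever MA = effort arm / load arm = 1.2/0.6 = 2.
Combined ideal MA = 7 × 12 × 2 = 168.
Effort = load / MA = 2520 / 168 = 15 lbf.

15 lbf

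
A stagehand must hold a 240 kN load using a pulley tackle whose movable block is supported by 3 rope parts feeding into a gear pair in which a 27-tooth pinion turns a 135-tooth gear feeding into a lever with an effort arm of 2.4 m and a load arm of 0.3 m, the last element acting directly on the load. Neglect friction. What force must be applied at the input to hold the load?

2 kN

Block-and-tackle MA = number of supporting rope parts = 3.
Gear pair MA = 135/27 = 5.
Lever MA = effort arm / load arm = 2.4/0.3 = 8.
Combined ideal MA = 3 × 5 × 8 = 120.
Effort = load / MA = 240 / 120 = 2 kN.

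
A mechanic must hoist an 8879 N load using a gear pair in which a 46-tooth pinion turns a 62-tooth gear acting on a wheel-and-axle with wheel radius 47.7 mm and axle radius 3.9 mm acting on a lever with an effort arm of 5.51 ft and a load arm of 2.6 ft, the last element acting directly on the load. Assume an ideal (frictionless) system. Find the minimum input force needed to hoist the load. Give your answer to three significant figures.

Gear pair MA = 62/46 = 1.3478.
Wheel-and-axle MA = R/r = 47.7/3.9 = 12.231.
Lever MA = effort arm / load arm = 5.51/2.6 = 2.1192.
Combined ideal MA = 1.3478 × 12.231 × 2.1192 = 34.935.
Effort = load / MA = 8879 / 34.935 = 254.15 N.

254 N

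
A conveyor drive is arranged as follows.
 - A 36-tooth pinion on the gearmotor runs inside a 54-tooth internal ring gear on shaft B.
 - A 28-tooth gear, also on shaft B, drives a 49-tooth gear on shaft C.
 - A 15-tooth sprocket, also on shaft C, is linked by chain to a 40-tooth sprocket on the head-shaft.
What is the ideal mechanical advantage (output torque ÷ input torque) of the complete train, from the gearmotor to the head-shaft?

Each stage contributes driven/driver: internal gear 54/36 = 1.5, gear mesh 49/28 = 1.75, chain 40/15 = 2.6667.
Overall: 1.5 × 1.75 × 2.6667 = 7.

7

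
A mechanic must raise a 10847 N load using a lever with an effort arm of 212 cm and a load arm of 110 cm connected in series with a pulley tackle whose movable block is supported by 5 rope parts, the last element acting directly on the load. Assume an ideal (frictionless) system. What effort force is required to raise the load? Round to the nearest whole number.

Lever MA = effort arm / load arm = 212/110 = 1.9273.
Block-and-tackle MA = number of supporting rope parts = 5.
Combined ideal MA = 1.9273 × 5 = 9.6364.
Effort = load / MA = 10847 / 9.6364 = 1125.6 N.

1126 N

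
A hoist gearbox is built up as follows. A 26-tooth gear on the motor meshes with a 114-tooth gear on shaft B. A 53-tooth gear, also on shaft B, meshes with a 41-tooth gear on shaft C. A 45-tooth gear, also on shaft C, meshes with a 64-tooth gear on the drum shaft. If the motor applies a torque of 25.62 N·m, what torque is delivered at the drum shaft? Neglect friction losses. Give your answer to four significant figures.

123.6 N·m

After the gear mesh (114/26): 25.62 × 4.3846 = 112.33 N·m
After the gear mesh (41/53): 112.33 × 0.77358 = 86.9 N·m
After the gear mesh (64/45): 86.9 × 1.4222 = 123.59 N·m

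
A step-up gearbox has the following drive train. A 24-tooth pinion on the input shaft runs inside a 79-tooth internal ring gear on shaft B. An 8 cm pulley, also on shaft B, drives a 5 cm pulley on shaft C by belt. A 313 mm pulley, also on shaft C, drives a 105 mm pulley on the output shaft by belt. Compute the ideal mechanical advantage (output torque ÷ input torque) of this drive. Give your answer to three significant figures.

Each stage contributes driven/driver: internal gear 79/24 = 3.2917, belt 5/8 = 0.625, belt 105/313 = 0.33546.
Overall: 3.2917 × 0.625 × 0.33546 = 0.69015.

0.690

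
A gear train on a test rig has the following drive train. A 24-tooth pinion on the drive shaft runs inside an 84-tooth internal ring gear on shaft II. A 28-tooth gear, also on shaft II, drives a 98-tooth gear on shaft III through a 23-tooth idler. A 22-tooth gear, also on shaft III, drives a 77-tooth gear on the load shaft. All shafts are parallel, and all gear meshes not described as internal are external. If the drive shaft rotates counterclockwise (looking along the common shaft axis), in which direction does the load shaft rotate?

the drive shaft → shaft II: internal mesh, same direction → CCW.
shaft II → shaft III: driver → idler → driven is 2 external meshes, 2 reversals → CCW.
shaft III → the load shaft: external mesh, 1 reversal → CW.
3 reversals in total — an odd number — so the load shaft turns opposite to the drive shaft.

clockwise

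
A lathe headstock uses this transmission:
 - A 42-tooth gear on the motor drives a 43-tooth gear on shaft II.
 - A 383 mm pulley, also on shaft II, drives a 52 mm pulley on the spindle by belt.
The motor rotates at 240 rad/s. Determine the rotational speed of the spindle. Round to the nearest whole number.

Gear mesh: ratio = 43/42 = 1.0238, so shaft II turns at 240 / 1.0238 = 234.42 rad/s.
Belt: ratio = 52/383 = 0.13577, so the spindle turns at 234.42 / 0.13577 = 1726.6 rad/s.

1727 rad/s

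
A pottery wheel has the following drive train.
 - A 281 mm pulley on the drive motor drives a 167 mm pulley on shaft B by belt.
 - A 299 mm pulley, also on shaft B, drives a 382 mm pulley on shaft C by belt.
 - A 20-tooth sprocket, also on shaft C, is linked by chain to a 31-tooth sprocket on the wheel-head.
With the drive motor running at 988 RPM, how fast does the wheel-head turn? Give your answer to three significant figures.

840 RPM

belt 167/281 = 0.59431 → 988/0.59431 = 1662.4 RPM
belt 382/299 = 1.2776 → 1662.4/1.2776 = 1301.2 RPM
chain 31/20 = 1.55 → 1301.2/1.55 = 839.5 RPM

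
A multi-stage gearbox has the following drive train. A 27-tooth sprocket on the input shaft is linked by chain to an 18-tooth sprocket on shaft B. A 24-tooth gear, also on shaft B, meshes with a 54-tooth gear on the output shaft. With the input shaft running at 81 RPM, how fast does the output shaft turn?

chain 18/27 = 0.66667 → 81/0.66667 = 121.5 RPM
gear mesh 54/24 = 2.25 → 121.5/2.25 = 54 RPM

54 RPM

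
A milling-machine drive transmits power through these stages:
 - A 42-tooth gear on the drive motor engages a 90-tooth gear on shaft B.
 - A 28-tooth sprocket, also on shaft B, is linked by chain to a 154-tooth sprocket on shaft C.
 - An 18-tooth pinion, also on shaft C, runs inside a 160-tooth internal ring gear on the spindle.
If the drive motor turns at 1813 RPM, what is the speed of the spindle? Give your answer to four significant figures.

17.31 RPM

the drive motor → shaft B (gear mesh, 90/42): 1813 ÷ 2.1429 = 846.07 RPM
shaft B → shaft C (chain, 154/28): 846.07 ÷ 5.5 = 153.83 RPM
shaft C → the spindle (internal gear, 160/18): 153.83 ÷ 8.8889 = 17.306 RPM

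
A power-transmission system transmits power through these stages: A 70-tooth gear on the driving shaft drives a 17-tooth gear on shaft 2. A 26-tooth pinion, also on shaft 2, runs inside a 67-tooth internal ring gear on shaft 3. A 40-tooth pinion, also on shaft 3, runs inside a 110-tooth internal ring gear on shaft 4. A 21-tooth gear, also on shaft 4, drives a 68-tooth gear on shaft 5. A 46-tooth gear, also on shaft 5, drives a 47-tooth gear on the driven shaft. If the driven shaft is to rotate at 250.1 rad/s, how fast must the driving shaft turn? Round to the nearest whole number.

Overall ratio R = 0.24286 × 2.5769 × 2.75 × 3.2381 × 1.0217 = 5.694.
Required input speed = output speed × R = 250.1 × 5.694 = 1424.1 rad/s.

1424 rad/s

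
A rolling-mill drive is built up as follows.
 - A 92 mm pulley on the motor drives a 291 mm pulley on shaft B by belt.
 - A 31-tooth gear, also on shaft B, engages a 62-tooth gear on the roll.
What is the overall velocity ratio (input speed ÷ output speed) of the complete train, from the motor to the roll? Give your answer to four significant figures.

Each stage contributes driven/driver: belt 291/92 = 3.163, gear mesh 62/31 = 2.
Overall: 3.163 × 2 = 6.3261.

6.326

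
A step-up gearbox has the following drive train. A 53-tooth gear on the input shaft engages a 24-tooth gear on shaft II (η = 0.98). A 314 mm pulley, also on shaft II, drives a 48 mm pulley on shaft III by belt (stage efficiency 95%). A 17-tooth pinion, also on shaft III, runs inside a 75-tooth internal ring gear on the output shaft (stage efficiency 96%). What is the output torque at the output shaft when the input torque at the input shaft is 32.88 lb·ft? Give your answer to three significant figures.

8.97 lb·ft

Gear mesh: ratio = 24/53 = 0.45283; torque at shaft II = 32.88 × 0.45283 × 0.98 = 14.591 lb·ft.
Belt: ratio = 48/314 = 0.15287; torque at shaft III = 14.591 × 0.15287 × 0.95 = 2.119 lb·ft.
Internal gear: ratio = 75/17 = 4.4118; torque at the output shaft = 2.119 × 4.4118 × 0.96 = 8.9745 lb·ft.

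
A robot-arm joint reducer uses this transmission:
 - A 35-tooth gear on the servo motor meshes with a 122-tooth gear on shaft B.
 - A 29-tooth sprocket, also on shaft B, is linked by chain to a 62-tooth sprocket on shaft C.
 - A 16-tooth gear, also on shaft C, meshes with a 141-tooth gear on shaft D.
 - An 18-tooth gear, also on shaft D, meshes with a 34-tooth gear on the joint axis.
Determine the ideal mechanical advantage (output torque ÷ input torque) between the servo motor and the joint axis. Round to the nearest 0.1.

Each stage contributes driven/driver: gear mesh 122/35 = 3.4857, chain 62/29 = 2.1379, gear mesh 141/16 = 8.8125, gear mesh 34/18 = 1.8889.
Overall: 3.4857 × 2.1379 × 8.8125 × 1.8889 = 124.05.

124.0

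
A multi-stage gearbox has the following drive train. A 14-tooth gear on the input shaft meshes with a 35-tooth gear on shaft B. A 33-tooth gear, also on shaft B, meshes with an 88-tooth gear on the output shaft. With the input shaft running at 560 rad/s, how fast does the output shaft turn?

Gear mesh: ratio = 35/14 = 2.5, so shaft B turns at 560 / 2.5 = 224 rad/s.
Gear mesh: ratio = 88/33 = 2.6667, so the output shaft turns at 224 / 2.6667 = 84 rad/s.

84 rad/s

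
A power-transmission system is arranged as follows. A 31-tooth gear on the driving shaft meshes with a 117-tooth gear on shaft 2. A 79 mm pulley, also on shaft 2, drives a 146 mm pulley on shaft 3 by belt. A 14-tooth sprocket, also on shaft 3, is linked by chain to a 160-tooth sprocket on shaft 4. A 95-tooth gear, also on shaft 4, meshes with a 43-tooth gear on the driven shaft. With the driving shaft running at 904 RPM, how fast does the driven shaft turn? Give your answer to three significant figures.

25.1 RPM

gear mesh 117/31 = 3.7742 → 904/3.7742 = 239.52 RPM
belt 146/79 = 1.8481 → 239.52/1.8481 = 129.6 RPM
chain 160/14 = 11.429 → 129.6/11.429 = 11.34 RPM
gear mesh 43/95 = 0.45263 → 11.34/0.45263 = 25.054 RPM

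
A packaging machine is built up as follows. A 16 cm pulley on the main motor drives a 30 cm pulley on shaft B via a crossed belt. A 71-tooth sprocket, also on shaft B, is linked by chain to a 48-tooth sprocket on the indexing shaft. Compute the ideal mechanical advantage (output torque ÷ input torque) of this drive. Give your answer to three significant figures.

Each stage contributes driven/driver: belt 30/16 = 1.875, chain 48/71 = 0.67606.
Overall: 1.875 × 0.67606 = 1.2676.

1.27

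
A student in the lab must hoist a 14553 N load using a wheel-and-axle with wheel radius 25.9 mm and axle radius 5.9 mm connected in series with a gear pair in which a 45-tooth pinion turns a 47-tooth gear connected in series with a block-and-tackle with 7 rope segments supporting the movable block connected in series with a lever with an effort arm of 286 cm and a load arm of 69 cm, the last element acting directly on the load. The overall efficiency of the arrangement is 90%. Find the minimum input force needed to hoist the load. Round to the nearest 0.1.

Wheel-and-axle MA = R/r = 25.9/5.9 = 4.3898.
Gear pair MA = 47/45 = 1.0444.
Block-and-tackle MA = number of supporting rope parts = 7.
Lever MA = effort arm / load arm = 286/69 = 4.1449.
Combined ideal MA = 4.3898 × 1.0444 × 7 × 4.1449 = 133.03.
Actual MA = 133.03 × 0.90 = 119.73.
Effort = load / actual MA = 14553 / 119.73 = 121.55 N.

121.6 N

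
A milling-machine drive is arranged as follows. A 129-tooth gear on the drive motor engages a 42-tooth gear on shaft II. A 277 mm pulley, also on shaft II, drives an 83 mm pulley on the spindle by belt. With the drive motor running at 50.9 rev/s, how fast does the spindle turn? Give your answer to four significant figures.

gear mesh 42/129 = 0.32558 → 50.9/0.32558 = 156.34 rev/s
belt 83/277 = 0.29964 → 156.34/0.29964 = 521.75 rev/s

521.7 rev/s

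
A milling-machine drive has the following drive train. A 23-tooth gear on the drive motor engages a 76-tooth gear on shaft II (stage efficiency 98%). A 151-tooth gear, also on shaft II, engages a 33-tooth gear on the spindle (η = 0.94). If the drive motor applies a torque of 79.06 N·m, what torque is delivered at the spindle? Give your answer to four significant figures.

52.59 N·m

Gear mesh: ratio = 76/23 = 3.3043; torque at shaft II = 79.06 × 3.3043 × 0.98 = 256.02 N·m.
Gear mesh: ratio = 33/151 = 0.21854; torque at the spindle = 256.02 × 0.21854 × 0.94 = 52.594 N·m.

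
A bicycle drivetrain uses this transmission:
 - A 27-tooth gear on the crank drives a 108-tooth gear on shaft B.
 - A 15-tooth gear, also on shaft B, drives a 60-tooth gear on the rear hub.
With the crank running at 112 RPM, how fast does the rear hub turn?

7 RPM

gear mesh 108/27 = 4 → 112/4 = 28 RPM
gear mesh 60/15 = 4 → 28/4 = 7 RPM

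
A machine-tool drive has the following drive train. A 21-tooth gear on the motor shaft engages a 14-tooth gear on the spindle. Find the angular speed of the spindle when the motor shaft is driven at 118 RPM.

177 RPM

Gear mesh: ratio = 14/21 = 0.66667, so the spindle turns at 118 / 0.66667 = 177 RPM.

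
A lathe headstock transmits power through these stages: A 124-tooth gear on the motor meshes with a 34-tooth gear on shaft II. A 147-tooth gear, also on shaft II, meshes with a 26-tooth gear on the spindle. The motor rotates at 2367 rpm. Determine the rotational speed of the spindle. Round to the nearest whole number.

48807 rpm

Gear mesh: ratio = 34/124 = 0.27419, so shaft II turns at 2367 / 0.27419 = 8632.6 rpm.
Gear mesh: ratio = 26/147 = 0.17687, so the spindle turns at 8632.6 / 0.17687 = 48807 rpm.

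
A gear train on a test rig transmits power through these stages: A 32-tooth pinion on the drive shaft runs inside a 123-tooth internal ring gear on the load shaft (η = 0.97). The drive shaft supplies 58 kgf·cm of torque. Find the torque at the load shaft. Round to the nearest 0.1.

internal gear 123/32 = 3.8438 → τ = 58·3.8438·0.97 = 216.25 kgf·cm

216.2 kgf·cm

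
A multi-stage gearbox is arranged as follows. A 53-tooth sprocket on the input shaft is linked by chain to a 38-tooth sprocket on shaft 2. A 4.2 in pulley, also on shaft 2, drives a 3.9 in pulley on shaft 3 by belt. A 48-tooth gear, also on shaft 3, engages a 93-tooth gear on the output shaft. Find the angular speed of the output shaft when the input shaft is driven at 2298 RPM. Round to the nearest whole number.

the input shaft → shaft 2 (chain, 38/53): 2298 ÷ 0.71698 = 3205.1 RPM
shaft 2 → shaft 3 (belt, 3.9/4.2): 3205.1 ÷ 0.92857 = 3451.7 RPM
shaft 3 → the output shaft (gear mesh, 93/48): 3451.7 ÷ 1.9375 = 1781.5 RPM

1781 RPM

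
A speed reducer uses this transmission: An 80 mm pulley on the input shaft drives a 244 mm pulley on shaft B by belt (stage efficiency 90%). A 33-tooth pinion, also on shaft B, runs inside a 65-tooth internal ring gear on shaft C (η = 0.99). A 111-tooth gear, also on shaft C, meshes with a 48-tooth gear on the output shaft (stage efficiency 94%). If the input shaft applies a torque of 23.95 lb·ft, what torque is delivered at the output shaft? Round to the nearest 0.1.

52.1 lb·ft

Belt: ratio = 244/80 = 3.05; torque at shaft B = 23.95 × 3.05 × 0.90 = 65.743 lb·ft.
Internal gear: ratio = 65/33 = 1.9697; torque at shaft C = 65.743 × 1.9697 × 0.99 = 128.2 lb·ft.
Gear mesh: ratio = 48/111 = 0.43243; torque at the output shaft = 128.2 × 0.43243 × 0.94 = 52.111 lb·ft.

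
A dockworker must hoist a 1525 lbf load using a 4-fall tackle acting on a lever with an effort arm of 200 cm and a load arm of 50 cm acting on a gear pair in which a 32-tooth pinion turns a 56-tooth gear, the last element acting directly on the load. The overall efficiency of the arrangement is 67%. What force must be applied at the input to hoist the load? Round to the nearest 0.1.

Block-and-tackle MA = number of supporting rope parts = 4.
Lever MA = effort arm / load arm = 200/50 = 4.
Gear pair MA = 56/32 = 1.75.
Combined ideal MA = 4 × 4 × 1.75 = 28.
Actual MA = 28 × 0.67 = 18.76.
Effort = load / actual MA = 1525 / 18.76 = 81.29 lbf.

81.3 lbf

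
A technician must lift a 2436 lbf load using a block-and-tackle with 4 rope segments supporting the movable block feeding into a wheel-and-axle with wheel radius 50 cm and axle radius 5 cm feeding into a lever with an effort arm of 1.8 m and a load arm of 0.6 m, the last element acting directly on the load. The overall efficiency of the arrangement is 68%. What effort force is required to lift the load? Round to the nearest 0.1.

Block-and-tackle MA = number of supporting rope parts = 4.
Wheel-and-axle MA = R/r = 50/5 = 10.
Lever MA = effort arm / load arm = 1.8/0.6 = 3.
Combined ideal MA = 4 × 10 × 3 = 120.
Actual MA = 120 × 0.68 = 81.6.
Effort = load / actual MA = 2436 / 81.6 = 29.853 lbf.

29.9 lbf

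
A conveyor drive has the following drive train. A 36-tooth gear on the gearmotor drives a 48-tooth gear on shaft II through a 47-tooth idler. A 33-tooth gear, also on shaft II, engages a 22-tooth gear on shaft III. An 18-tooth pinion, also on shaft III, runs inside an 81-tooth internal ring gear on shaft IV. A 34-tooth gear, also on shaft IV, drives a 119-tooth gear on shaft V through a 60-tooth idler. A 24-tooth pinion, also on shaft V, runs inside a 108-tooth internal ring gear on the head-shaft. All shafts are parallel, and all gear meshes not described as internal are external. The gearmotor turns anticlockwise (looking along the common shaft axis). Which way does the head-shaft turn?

clockwise

the gearmotor → shaft II: driver → idler → driven is 2 external meshes, 2 reversals → CCW.
shaft II → shaft III: external mesh, 1 reversal → CW.
shaft III → shaft IV: internal mesh, same direction → CW.
shaft IV → shaft V: driver → idler → driven is 2 external meshes, 2 reversals → CW.
shaft V → the head-shaft: internal mesh, same direction → CW.
5 reversals in total — an odd number — so the head-shaft turns opposite to the gearmotor.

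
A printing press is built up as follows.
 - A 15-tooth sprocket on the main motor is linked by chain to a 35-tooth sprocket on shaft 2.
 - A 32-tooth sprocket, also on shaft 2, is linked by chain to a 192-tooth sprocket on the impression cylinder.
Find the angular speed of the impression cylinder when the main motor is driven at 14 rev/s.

Chain: ratio = 35/15 = 2.3333, so shaft 2 turns at 14 / 2.3333 = 6 rev/s.
Chain: ratio = 192/32 = 6, so the impression cylinder turns at 6 / 6 = 1 rev/s.

1 rev/s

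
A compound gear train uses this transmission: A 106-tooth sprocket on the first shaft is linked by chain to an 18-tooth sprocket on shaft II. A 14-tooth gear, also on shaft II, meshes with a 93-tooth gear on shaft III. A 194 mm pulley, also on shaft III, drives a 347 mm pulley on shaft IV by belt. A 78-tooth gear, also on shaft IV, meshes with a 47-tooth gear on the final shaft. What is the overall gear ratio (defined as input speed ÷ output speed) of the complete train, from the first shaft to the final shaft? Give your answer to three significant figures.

1.22

Each stage contributes driven/driver: chain 18/106 = 0.16981, gear mesh 93/14 = 6.6429, belt 347/194 = 1.7887, gear mesh 47/78 = 0.60256.
Overall: 0.16981 × 6.6429 × 1.7887 × 0.60256 = 1.2158.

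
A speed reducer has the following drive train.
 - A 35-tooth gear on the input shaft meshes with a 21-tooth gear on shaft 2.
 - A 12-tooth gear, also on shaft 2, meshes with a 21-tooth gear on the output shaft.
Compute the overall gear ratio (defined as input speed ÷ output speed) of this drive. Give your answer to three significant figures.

1.05

Each stage contributes driven/driver: gear mesh 21/35 = 0.6, gear mesh 21/12 = 1.75.
Overall: 0.6 × 1.75 = 1.05.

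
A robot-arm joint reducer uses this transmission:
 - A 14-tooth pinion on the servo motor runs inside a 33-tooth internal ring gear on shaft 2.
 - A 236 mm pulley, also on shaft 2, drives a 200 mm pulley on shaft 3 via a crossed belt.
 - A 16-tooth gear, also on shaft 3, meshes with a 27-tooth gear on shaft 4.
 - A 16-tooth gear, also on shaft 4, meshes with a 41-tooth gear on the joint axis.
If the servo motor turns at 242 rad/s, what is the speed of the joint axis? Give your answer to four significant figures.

28.02 rad/s

the servo motor → shaft 2 (internal gear, 33/14): 242 ÷ 2.3571 = 102.67 rad/s
shaft 2 → shaft 3 (belt, 200/236): 102.67 ÷ 0.84746 = 121.15 rad/s
shaft 3 → shaft 4 (gear mesh, 27/16): 121.15 ÷ 1.6875 = 71.791 rad/s
shaft 4 → the joint axis (gear mesh, 41/16): 71.791 ÷ 2.5625 = 28.016 rad/s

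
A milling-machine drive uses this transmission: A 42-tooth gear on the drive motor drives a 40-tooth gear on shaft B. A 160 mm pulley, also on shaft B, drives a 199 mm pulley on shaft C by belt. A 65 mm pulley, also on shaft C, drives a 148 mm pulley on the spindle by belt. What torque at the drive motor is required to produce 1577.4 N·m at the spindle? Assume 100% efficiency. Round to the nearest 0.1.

Overall ratio R = 0.95238 × 1.2437 × 2.2769 = 2.6971.
Input torque = output torque / R = 1577.4 / 2.6971 = 584.86 N·m.

584.9 N·m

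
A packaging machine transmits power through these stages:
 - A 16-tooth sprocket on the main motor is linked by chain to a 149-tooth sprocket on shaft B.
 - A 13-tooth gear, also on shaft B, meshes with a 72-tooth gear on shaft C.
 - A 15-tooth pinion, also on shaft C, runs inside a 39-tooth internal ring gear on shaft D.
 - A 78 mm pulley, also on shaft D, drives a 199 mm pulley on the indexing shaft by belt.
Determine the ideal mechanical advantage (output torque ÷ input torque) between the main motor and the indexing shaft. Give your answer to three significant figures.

Each stage contributes driven/driver: chain 149/16 = 9.3125, gear mesh 72/13 = 5.5385, internal gear 39/15 = 2.6, belt 199/78 = 2.5513.
Overall: 9.3125 × 5.5385 × 2.6 × 2.5513 = 342.13.

342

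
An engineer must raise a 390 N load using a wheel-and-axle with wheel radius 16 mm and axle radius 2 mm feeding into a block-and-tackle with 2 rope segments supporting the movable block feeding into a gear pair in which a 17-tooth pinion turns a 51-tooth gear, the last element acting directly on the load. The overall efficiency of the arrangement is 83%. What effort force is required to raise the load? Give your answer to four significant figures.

9.789 N

Wheel-and-axle MA = R/r = 16/2 = 8.
Block-and-tackle MA = number of supporting rope parts = 2.
Gear pair MA = 51/17 = 3.
Combined ideal MA = 8 × 2 × 3 = 48.
Actual MA = 48 × 0.83 = 39.84.
Effort = load / actual MA = 390 / 39.84 = 9.7892 N.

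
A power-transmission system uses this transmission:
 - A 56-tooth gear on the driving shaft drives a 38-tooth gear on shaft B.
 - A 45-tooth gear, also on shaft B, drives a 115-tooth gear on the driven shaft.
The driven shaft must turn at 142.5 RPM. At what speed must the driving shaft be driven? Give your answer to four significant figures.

Overall ratio R = 0.67857 × 2.5556 = 1.7341.
Required input speed = output speed × R = 142.5 × 1.7341 = 247.11 RPM.

247.1 RPM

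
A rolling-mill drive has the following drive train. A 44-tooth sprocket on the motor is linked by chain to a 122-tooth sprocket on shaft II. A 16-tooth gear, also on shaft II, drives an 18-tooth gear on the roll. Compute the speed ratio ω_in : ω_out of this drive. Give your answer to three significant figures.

Each stage contributes driven/driver: chain 122/44 = 2.7727, gear mesh 18/16 = 1.125.
Overall: 2.7727 × 1.125 = 3.1193.

3.12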